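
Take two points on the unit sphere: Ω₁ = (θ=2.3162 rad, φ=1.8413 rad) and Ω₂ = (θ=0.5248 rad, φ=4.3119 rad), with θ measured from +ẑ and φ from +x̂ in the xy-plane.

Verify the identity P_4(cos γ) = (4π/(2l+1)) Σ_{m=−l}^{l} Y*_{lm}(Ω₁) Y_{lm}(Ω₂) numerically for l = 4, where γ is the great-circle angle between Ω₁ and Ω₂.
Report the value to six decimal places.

Summing Y*_{l m}(θ₁,φ₁)·Y_{l m}(θ₂,φ₂) over m ∈ [−4, 4]; prefactor 4π/(2·4+1) = 1.396263:
  [-4]  conj(Y_{4,-4})(Ω₁) = 0.06058 + 0.11391j ; Y_{4,-4}(Ω₂) = -0.00087 + 0.02788j ; Δ = -0.00323 + 0.00159j
  [-3]  conj(Y_{4,-3})(Ω₁) = -0.24432 + 0.23188j ; Y_{4,-3}(Ω₂) = 0.12706 - 0.04918j ; Δ = -0.01964 + 0.04148j
  [-2]  conj(Y_{4,-2})(Ω₁) = -0.34378 - 0.20654j ; Y_{4,-2}(Ω₂) = -0.24799 - 0.25584j ; Δ = 0.03241 + 0.13917j
  [-1]  conj(Y_{4,-1})(Ω₁) = 0.01388 - 0.05006j ; Y_{4,-1}(Ω₂) = -0.17936 + 0.42366j ; Δ = 0.01872 + 0.01486j
  [+0]  conj(Y_{4,0})(Ω₁) = -0.35902 + 0.00000j ; Y_{4,0}(Ω₂) = 0.01736 + 0.00000j ; Δ = -0.00623 + 0.00000j
  [+1]  conj(Y_{4,1})(Ω₁) = -0.01388 - 0.05006j ; Y_{4,1}(Ω₂) = 0.17936 + 0.42366j ; Δ = 0.01872 - 0.01486j
  [+2]  conj(Y_{4,2})(Ω₁) = -0.34378 + 0.20654j ; Y_{4,2}(Ω₂) = -0.24799 + 0.25584j ; Δ = 0.03241 - 0.13917j
  [+3]  conj(Y_{4,3})(Ω₁) = 0.24432 + 0.23188j ; Y_{4,3}(Ω₂) = -0.12706 - 0.04918j ; Δ = -0.01964 - 0.04148j
  [+4]  conj(Y_{4,4})(Ω₁) = 0.06058 - 0.11391j ; Y_{4,4}(Ω₂) = -0.00087 - 0.02788j ; Δ = -0.00323 - 0.00159j
Accumulated sum 0.05030 - 0.00000j; after 4π/(2l+1) scaling, 0.07023 - 0.00000j ⇒ P_4 = 0.070225

0.070225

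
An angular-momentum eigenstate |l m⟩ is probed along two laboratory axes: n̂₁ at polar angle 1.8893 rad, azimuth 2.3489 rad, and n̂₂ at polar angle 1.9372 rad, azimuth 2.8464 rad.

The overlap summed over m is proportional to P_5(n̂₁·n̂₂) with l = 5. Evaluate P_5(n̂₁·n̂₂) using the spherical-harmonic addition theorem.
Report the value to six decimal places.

-0.094293

Summing Y*_{l m}(θ₁,φ₁)·Y_{l m}(θ₂,φ₂) over m ∈ [−5, 5]; prefactor 4π/(2·5+1) = 1.142397:
  term(m=-5) = -0.09369 - 0.07183j   from Y*(Ω₁)=0.24414 - 0.26263j, Y(Ω₂)=-0.03117 - 0.32775j
  term(m=-4) = -0.06080 - 0.13644j   from Y*(Ω₁)=0.37373 - 0.01091j, Y(Ω₂)=-0.15190 - 0.36950j
  term(m=-3) = -0.00012 + 0.00152j   from Y*(Ω₁)=-0.02514 - 0.02407j, Y(Ω₂)=-0.02764 - 0.03382j
  term(m=-2) = 0.05987 - 0.09223j   from Y*(Ω₁)=-0.00493 - 0.33782j, Y(Ω₂)=0.27036 + 0.18117j
  term(m=-1) = 0.00616 - 0.00335j   from Y*(Ω₁)=0.03649 - 0.03703j, Y(Ω₂)=0.12901 + 0.03923j
  term(m=+0) = 0.09461 + 0.00000j   from Y*(Ω₁)=-0.32014 + 0.00000j, Y(Ω₂)=-0.29552 + 0.00000j
  term(m=+1) = 0.00616 + 0.00335j   from Y*(Ω₁)=-0.03649 - 0.03703j, Y(Ω₂)=-0.12901 + 0.03923j
  term(m=+2) = 0.05987 + 0.09223j   from Y*(Ω₁)=-0.00493 + 0.33782j, Y(Ω₂)=0.27036 - 0.18117j
  term(m=+3) = -0.00012 - 0.00152j   from Y*(Ω₁)=0.02514 - 0.02407j, Y(Ω₂)=0.02764 - 0.03382j
  term(m=+4) = -0.06080 + 0.13644j   from Y*(Ω₁)=0.37373 + 0.01091j, Y(Ω₂)=-0.15190 + 0.36950j
  term(m=+5) = -0.09369 + 0.07183j   from Y*(Ω₁)=-0.24414 - 0.26263j, Y(Ω₂)=0.03117 - 0.32775j
Σ over m = -0.08254 - 0.00000j; ×(4π/11) → -0.09429 - 0.00000j. Real part: -0.094293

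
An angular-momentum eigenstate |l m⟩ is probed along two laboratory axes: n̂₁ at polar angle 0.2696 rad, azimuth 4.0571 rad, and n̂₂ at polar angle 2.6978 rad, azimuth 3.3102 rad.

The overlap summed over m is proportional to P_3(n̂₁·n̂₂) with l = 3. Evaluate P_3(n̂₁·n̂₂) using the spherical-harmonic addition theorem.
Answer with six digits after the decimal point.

-0.036817

Expand P_3 via completeness: Σ_{m} conj(Y_{3,m}) at Ω₁ times Y_{3,m} at Ω₂ —
  term(m=-3) = (-0.000162, 0.000204)   from Y*(Ω₁)=(0.007276, -0.003034), Y(Ω₂)=(-0.028890, 0.016002)
  term(m=-2) = (-0.000915, -0.011856)   from Y*(Ω₁)=(-0.017980, 0.067528), Y(Ω₂)=(-0.160575, 0.056299)
  term(m=-1) = (0.098350, 0.091055)   from Y*(Ω₁)=(-0.191213, -0.248787), Y(Ω₂)=(-0.421086, 0.071679)
  term(m=+0) = (-0.215056, 0.000000)   from Y*(Ω₁)=(0.591808, -0.000000), Y(Ω₂)=(-0.363388, 0.000000)
  term(m=+1) = (0.098350, -0.091055)   from Y*(Ω₁)=(0.191213, -0.248787), Y(Ω₂)=(0.421086, 0.071679)
  term(m=+2) = (-0.000915, 0.011856)   from Y*(Ω₁)=(-0.017980, -0.067528), Y(Ω₂)=(-0.160575, -0.056299)
  term(m=+3) = (-0.000162, -0.000204)   from Y*(Ω₁)=(-0.007276, -0.003034), Y(Ω₂)=(0.028890, 0.016002)
Σ over m = (-0.020508, 0.000000); ×(4π/7) → (-0.036817, 0.000000). Real part: -0.036817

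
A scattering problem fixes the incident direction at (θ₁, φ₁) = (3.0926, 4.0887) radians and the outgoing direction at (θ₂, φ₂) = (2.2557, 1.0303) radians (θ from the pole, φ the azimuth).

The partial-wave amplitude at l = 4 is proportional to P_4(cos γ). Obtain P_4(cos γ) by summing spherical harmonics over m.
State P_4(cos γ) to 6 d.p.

-0.403510

Addition theorem: P_4(cos γ) = (4π/9) Σ_m Y*_{lm}(Ω₁) Y_{lm}(Ω₂), m = −4…4:
  m=-4: Y*=(-0.000002, -0.000002)  Y=(-0.088739, 0.132193)  product (0.000000, -0.000000)
  m=-3: Y*=(-0.000140, 0.000043)  Y=(0.367359, 0.018638)  product (-0.000052, 0.000013)
  m=-2: Y*=(-0.001526, 0.004551)  Y=(-0.170036, -0.318935)  product (0.001711, -0.000287)
  m=-1: Y*=(0.053833, 0.074821)  Y=(0.023702, -0.039497)  product (0.004231, -0.000353)
  m=+0: Y*=(0.836157, -0.000000)  Y=(-0.359709, 0.000000)  product (-0.300773, 0.000000)
  m=+1: Y*=(-0.053833, 0.074821)  Y=(-0.023702, -0.039497)  product (0.004231, 0.000353)
  m=+2: Y*=(-0.001526, -0.004551)  Y=(-0.170036, 0.318935)  product (0.001711, 0.000287)
  m=+3: Y*=(0.000140, 0.000043)  Y=(-0.367359, 0.018638)  product (-0.000052, -0.000013)
  m=+4: Y*=(-0.000002, 0.000002)  Y=(-0.088739, -0.132193)  product (0.000000, 0.000000)
Total Σ_m = (-0.288993, 0.000000). Multiply by 1.396263: (-0.403510, 0.000000). P_4(cos γ) = -0.403510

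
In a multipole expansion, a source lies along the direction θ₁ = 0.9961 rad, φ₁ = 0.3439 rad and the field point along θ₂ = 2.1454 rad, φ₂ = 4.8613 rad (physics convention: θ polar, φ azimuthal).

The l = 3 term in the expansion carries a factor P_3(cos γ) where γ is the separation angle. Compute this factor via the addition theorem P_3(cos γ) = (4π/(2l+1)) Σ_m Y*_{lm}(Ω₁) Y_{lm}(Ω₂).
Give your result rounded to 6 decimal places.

Term-by-term m-sum for l=3 (normalisation 4π/7 = 1.795196):
  m=-3: Y*=0.12666 + 0.21173j  Y=-0.10661 - 0.22255j  product 0.03362 - 0.05076j
  m=-2: Y*=0.30240 + 0.24847j  Y=0.37414 - 0.11484j  product 0.14168 + 0.05823j
  m=-1: Y*=0.12192 + 0.04366j  Y=0.01920 + 0.12796j  product -0.00325 + 0.01644j
  m=+0: Y*=-0.30886 + 0.00000j  Y=0.30890 + 0.00000j  product -0.09541 + 0.00000j
  m=+1: Y*=-0.12192 + 0.04366j  Y=-0.01920 + 0.12796j  product -0.00325 - 0.01644j
  m=+2: Y*=0.30240 - 0.24847j  Y=0.37414 + 0.11484j  product 0.14168 - 0.05823j
  m=+3: Y*=-0.12666 + 0.21173j  Y=0.10661 - 0.22255j  product 0.03362 + 0.05076j
Σ over m = 0.24869 + 0.00000j; ×(4π/7) → 0.44644 + 0.00000j. Real part: 0.446441

0.446441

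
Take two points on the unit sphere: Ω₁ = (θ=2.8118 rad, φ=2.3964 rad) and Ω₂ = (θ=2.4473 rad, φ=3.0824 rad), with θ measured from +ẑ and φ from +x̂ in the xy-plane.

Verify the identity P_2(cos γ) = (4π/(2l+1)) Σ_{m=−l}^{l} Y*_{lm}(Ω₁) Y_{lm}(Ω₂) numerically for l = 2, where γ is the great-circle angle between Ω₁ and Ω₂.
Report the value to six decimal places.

0.681293

Addition theorem: P_2(cos γ) = (4π/5) Σ_m Y*_{lm}(Ω₁) Y_{lm}(Ω₂), m = −2…2:
  [-2]  conj(Y_{2,-2})(Ω₁) = (0.003254, -0.040380) ; Y_{2,-2}(Ω₂) = (0.157033, 0.018678) ; Δ = (0.001265, -0.006280)
  [-1]  conj(Y_{2,-1})(Ω₁) = (0.173968, -0.160513) ; Y_{2,-1}(Ω₂) = (0.379214, 0.022473) ; Δ = (0.069578, -0.056959)
  [+0]  conj(Y_{2,0})(Ω₁) = (0.531551, -0.000000) ; Y_{2,0}(Ω₂) = (0.243421, 0.000000) ; Δ = (0.129391, 0.000000)
  [+1]  conj(Y_{2,1})(Ω₁) = (-0.173968, -0.160513) ; Y_{2,1}(Ω₂) = (-0.379214, 0.022473) ; Δ = (0.069578, 0.056959)
  [+2]  conj(Y_{2,2})(Ω₁) = (0.003254, 0.040380) ; Y_{2,2}(Ω₂) = (0.157033, -0.018678) ; Δ = (0.001265, 0.006280)
Σ over m = (0.271078, -0.000000); ×(4π/5) → (0.681293, -0.000000). Real part: 0.681293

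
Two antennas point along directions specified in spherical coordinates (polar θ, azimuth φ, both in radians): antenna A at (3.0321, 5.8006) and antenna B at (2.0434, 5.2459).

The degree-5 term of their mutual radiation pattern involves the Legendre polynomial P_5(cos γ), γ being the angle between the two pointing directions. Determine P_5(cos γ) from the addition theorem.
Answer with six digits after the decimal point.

0.007941

Addition theorem: P_5(cos γ) = (4π/11) Σ_m Y*_{lm}(Ω₁) Y_{lm}(Ω₂), m = −5…5:
  term(m=-5) = -0.00000 + 0.00000j   from Y*(Ω₁)=-0.00001 - 0.00000j, Y(Ω₂)=0.11857 - 0.23110j
  term(m=-4) = -0.00005 + 0.00007j   from Y*(Ω₁)=0.00007 + 0.00019j, Y(Ω₂)=0.22421 + 0.35505j
  term(m=-3) = -0.00007 + 0.00075j   from Y*(Ω₁)=0.00044 - 0.00354j, Y(Ω₂)=-0.21112 + 0.00628j
  term(m=-2) = -0.00407 - 0.00819j   from Y*(Ω₁)=-0.02249 + 0.03248j, Y(Ω₂)=-0.11171 + 0.20266j
  term(m=-1) = -0.06502 - 0.04028j   from Y*(Ω₁)=0.23774 - 0.12455j, Y(Ω₂)=-0.14493 - 0.24537j
  term(m=+0) = 0.14537 + 0.00000j   from Y*(Ω₁)=-0.85331 + 0.00000j, Y(Ω₂)=-0.17036 + 0.00000j
  term(m=+1) = -0.06502 + 0.04028j   from Y*(Ω₁)=-0.23774 - 0.12455j, Y(Ω₂)=0.14493 - 0.24537j
  term(m=+2) = -0.00407 + 0.00819j   from Y*(Ω₁)=-0.02249 - 0.03248j, Y(Ω₂)=-0.11171 - 0.20266j
  term(m=+3) = -0.00007 - 0.00075j   from Y*(Ω₁)=-0.00044 - 0.00354j, Y(Ω₂)=0.21112 + 0.00628j
  term(m=+4) = -0.00005 - 0.00007j   from Y*(Ω₁)=0.00007 - 0.00019j, Y(Ω₂)=0.22421 - 0.35505j
  term(m=+5) = -0.00000 - 0.00000j   from Y*(Ω₁)=0.00001 - 0.00000j, Y(Ω₂)=-0.11857 - 0.23110j
Accumulated sum 0.00695 + 0.00000j; after 4π/(2l+1) scaling, 0.00794 + 0.00000j ⇒ P_5 = 0.007941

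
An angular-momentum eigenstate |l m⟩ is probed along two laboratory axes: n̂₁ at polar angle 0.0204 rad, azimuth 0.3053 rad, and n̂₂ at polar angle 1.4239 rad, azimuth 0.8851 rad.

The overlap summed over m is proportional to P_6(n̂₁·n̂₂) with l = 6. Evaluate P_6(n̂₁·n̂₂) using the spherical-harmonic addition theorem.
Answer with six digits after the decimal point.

-0.151371

Term-by-term m-sum for l=6 (normalisation 4π/13 = 0.966644):
  [-6]  conj(Y_{6,-6})(Ω₁) = -0.000000+0.000000i ; Y_{6,-6}(Ω₂) = +0.254943+0.374083i ; Δ = -0.000000+0.000000i
  [-5]  conj(Y_{6,-5})(Ω₁) = +0.000000+0.000000i ; Y_{6,-5}(Ω₂) = -0.065658+0.222549i ; Δ = -0.000000-0.000000i
  [-4]  conj(Y_{6,-4})(Ω₁) = +0.000000+0.000001i ; Y_{6,-4}(Ω₂) = +0.240649-0.101407i ; Δ = +0.000000+0.000000i
  [-3]  conj(Y_{6,-3})(Ω₁) = +0.000027+0.000035i ; Y_{6,-3}(Ω₂) = +0.225559+0.119238i ; Δ = +0.000002+0.000011i
  [-2]  conj(Y_{6,-2})(Ω₁) = +0.001774+0.001242i ; Y_{6,-2}(Ω₂) = -0.039743-0.196663i ; Δ = +0.000174-0.000398i
  [-1]  conj(Y_{6,-1})(Ω₁) = +0.063987+0.020166i ; Y_{6,-1}(Ω₂) = +0.165154-0.201869i ; Δ = +0.014639-0.009587i
  [+0]  conj(Y_{6,0})(Ω₁) = +1.012668-0.000000i ; Y_{6,0}(Ω₂) = -0.183894+0.000000i ; Δ = -0.186223+0.000000i
  [+1]  conj(Y_{6,1})(Ω₁) = -0.063987+0.020166i ; Y_{6,1}(Ω₂) = -0.165154-0.201869i ; Δ = +0.014639+0.009587i
  [+2]  conj(Y_{6,2})(Ω₁) = +0.001774-0.001242i ; Y_{6,2}(Ω₂) = -0.039743+0.196663i ; Δ = +0.000174+0.000398i
  [+3]  conj(Y_{6,3})(Ω₁) = -0.000027+0.000035i ; Y_{6,3}(Ω₂) = -0.225559+0.119238i ; Δ = +0.000002-0.000011i
  [+4]  conj(Y_{6,4})(Ω₁) = +0.000000-0.000001i ; Y_{6,4}(Ω₂) = +0.240649+0.101407i ; Δ = +0.000000-0.000000i
  [+5]  conj(Y_{6,5})(Ω₁) = -0.000000+0.000000i ; Y_{6,5}(Ω₂) = +0.065658+0.222549i ; Δ = -0.000000+0.000000i
  [+6]  conj(Y_{6,6})(Ω₁) = -0.000000-0.000000i ; Y_{6,6}(Ω₂) = +0.254943-0.374083i ; Δ = -0.000000-0.000000i
Accumulated sum -0.156595-0.000000i; after 4π/(2l+1) scaling, -0.151371-0.000000i ⇒ P_6 = -0.151371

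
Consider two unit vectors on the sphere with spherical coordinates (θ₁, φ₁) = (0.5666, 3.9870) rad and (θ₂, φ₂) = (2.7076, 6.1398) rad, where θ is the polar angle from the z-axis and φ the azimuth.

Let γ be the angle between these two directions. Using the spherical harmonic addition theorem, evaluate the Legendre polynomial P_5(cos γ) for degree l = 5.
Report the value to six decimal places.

0.104685

Expand P_5 via completeness: Σ_{m} conj(Y_{5,m}) at Ω₁ times Y_{5,m} at Ω₂ —
  m=-5: Y*=(0.009648, 0.018292)  Y=(0.004600, 0.004009)  product (-0.000029, 0.000123)
  m=-4: Y*=(-0.099851, -0.024439)  Y=(-0.034971, -0.022591)  product (0.002940, 0.003110)
  m=-3: Y*=(0.237869, -0.164618)  Y=(0.149822, 0.068740)  product (0.046954, -0.008312)
  m=-2: Y*=(-0.056019, 0.464508)  Y=(-0.383230, -0.113014)  product (0.073964, -0.171683)
  m=-1: Y*=(-0.191148, -0.215585)  Y=(0.493948, 0.071314)  product (-0.079043, -0.120119)
  m=+0: Y*=(-0.286636, -0.000000)  Y=(-0.007203, 0.000000)  product (0.002065, 0.000000)
  m=+1: Y*=(0.191148, -0.215585)  Y=(-0.493948, 0.071314)  product (-0.079043, 0.120119)
  m=+2: Y*=(-0.056019, -0.464508)  Y=(-0.383230, 0.113014)  product (0.073964, 0.171683)
  m=+3: Y*=(-0.237869, -0.164618)  Y=(-0.149822, 0.068740)  product (0.046954, 0.008312)
  m=+4: Y*=(-0.099851, 0.024439)  Y=(-0.034971, 0.022591)  product (0.002940, -0.003110)
  m=+5: Y*=(-0.009648, 0.018292)  Y=(-0.004600, 0.004009)  product (-0.000029, -0.000123)
Σ over m = (0.091637, -0.000000); ×(4π/11) → (0.104685, -0.000000). Real part: 0.104685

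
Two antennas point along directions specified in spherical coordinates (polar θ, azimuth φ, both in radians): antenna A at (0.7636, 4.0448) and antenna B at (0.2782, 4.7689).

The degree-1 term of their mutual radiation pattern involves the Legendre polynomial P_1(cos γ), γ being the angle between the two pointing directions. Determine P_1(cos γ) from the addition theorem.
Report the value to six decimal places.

0.836839

Summing Y*_{l m}(θ₁,φ₁)·Y_{l m}(θ₂,φ₂) over m ∈ [−1, 1]; prefactor 4π/(2·1+1) = 4.188790:
  term(m=-1) = 0.01698 - 0.01502j   from Y*(Ω₁)=-0.14791 - 0.18763j, Y(Ω₂)=0.00536 + 0.09473j
  term(m=+0) = 0.16582 + 0.00000j   from Y*(Ω₁)=0.35294 + 0.00000j, Y(Ω₂)=0.46982 + 0.00000j
  term(m=+1) = 0.01698 + 0.01502j   from Y*(Ω₁)=0.14791 - 0.18763j, Y(Ω₂)=-0.00536 + 0.09473j
Accumulated sum 0.19978 + 0.00000j; after 4π/(2l+1) scaling, 0.83684 + 0.00000j ⇒ P_1 = 0.836839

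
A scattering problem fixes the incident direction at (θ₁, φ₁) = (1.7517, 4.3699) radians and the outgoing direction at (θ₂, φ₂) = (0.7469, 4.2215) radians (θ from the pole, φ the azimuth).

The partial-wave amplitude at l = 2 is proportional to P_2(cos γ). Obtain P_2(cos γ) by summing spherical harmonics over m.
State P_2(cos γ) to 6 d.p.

Term-by-term m-sum for l=2 (normalisation 4π/5 = 2.513274):
  m=-2: -0.28946 + 0.23647j × -0.09904 - 0.14824j = 0.06372 + 0.01949j  (running Σ = 0.06372 + 0.01949j)
  m=-1: 0.04592 + 0.12879j × -0.18155 + 0.33965j = -0.05208 - 0.00779j  (running Σ = 0.01164 + 0.01170j)
  m=0: -0.28476 + 0.00000j × 0.19409 + 0.00000j = -0.05527 + 0.00000j  (running Σ = -0.04363 + 0.01170j)
  m=1: -0.04592 + 0.12879j × 0.18155 + 0.33965j = -0.05208 + 0.00779j  (running Σ = -0.09570 + 0.01949j)
  m=2: -0.28946 - 0.23647j × -0.09904 + 0.14824j = 0.06372 - 0.01949j  (running Σ = -0.03198 + 0.00000j)
Accumulated sum -0.03198 + 0.00000j; after 4π/(2l+1) scaling, -0.08038 + 0.00000j ⇒ P_2 = -0.080378

-0.080378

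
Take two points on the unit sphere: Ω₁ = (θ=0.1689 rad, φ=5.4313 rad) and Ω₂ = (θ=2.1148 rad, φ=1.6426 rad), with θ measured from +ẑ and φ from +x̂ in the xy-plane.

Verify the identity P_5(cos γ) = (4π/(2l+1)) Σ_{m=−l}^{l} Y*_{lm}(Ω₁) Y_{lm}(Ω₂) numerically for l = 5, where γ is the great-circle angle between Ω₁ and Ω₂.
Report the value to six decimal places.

Summing Y*_{l m}(θ₁,φ₁)·Y_{l m}(θ₂,φ₂) over m ∈ [−5, 5]; prefactor 4π/(2·5+1) = 1.142397:
  m=-5: Y*=(-0.000027, 0.000056)  Y=(-0.074792, -0.199294)  product (0.000013, 0.000001)
  m=-4: Y*=(-0.001115, 0.000304)  Y=(-0.390493, 0.115345)  product (0.000400, -0.000247)
  m=-3: Y*=(-0.010605, -0.007038)  Y=(0.065354, 0.298687)  product (0.001409, -0.003627)
  m=-2: Y*=(-0.011987, -0.089615)  Y=(-0.124813, 0.018048)  product (0.003114, 0.010969)
  m=-1: Y*=(0.256192, -0.292743)  Y=(0.024445, 0.339858)  product (0.105754, 0.079913)
  m=+0: Y*=(0.745661, -0.000000)  Y=(-0.046575, 0.000000)  product (-0.034729, 0.000000)
  m=+1: Y*=(-0.256192, -0.292743)  Y=(-0.024445, 0.339858)  product (0.105754, -0.079913)
  m=+2: Y*=(-0.011987, 0.089615)  Y=(-0.124813, -0.018048)  product (0.003114, -0.010969)
  m=+3: Y*=(0.010605, -0.007038)  Y=(-0.065354, 0.298687)  product (0.001409, 0.003627)
  m=+4: Y*=(-0.001115, -0.000304)  Y=(-0.390493, -0.115345)  product (0.000400, 0.000247)
  m=+5: Y*=(0.000027, 0.000056)  Y=(0.074792, -0.199294)  product (0.000013, -0.000001)
Total Σ_m = (0.186651, 0.000000). Multiply by 1.142397: (0.213230, 0.000000). P_5(cos γ) = 0.213230

0.213230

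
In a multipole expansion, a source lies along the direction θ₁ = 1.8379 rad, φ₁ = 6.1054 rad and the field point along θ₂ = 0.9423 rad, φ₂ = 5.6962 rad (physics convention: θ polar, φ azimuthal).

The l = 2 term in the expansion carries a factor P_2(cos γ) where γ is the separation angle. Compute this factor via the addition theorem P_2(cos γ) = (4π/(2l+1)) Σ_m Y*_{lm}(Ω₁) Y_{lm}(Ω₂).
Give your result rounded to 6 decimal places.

-0.028533

Summing Y*_{l m}(θ₁,φ₁)·Y_{l m}(θ₂,φ₂) over m ∈ [−2, 2]; prefactor 4π/(2·2+1) = 2.513274:
  m=-2: Y*=+0.336886-0.125104i  Y=+0.097688+0.233114i  product +0.062073+0.066312i
  m=-1: Y*=-0.193575+0.034782i  Y=+0.305912+0.203492i  product -0.066295-0.028751i
  m=+0: Y*=-0.249477-0.000000i  Y=+0.011664+0.000000i  product -0.002910-0.000000i
  m=+1: Y*=+0.193575+0.034782i  Y=-0.305912+0.203492i  product -0.066295+0.028751i
  m=+2: Y*=+0.336886+0.125104i  Y=+0.097688-0.233114i  product +0.062073-0.066312i
Σ over m = -0.011353+0.000000i; ×(4π/5) → -0.028533+0.000000i. Real part: -0.028533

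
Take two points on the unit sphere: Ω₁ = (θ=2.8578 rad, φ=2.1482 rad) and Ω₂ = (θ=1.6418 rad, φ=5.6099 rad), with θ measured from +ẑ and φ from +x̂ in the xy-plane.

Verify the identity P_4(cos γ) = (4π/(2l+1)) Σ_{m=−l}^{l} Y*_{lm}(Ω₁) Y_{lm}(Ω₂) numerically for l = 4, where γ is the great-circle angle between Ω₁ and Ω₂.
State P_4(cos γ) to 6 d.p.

0.236057

Term-by-term m-sum for l=4 (normalisation 4π/9 = 1.396263):
  m=-4: Y*=(-0.001832, 0.002011)  Y=(-0.394771, 0.189943)  product (0.000341, -0.001142)
  m=-3: Y*=(-0.026034, -0.004239)  Y=(0.038258, -0.079392)  product (-0.001333, 0.001905)
  m=-2: Y*=(-0.057772, -0.130773)  Y=(-0.071400, -0.313075)  product (-0.036817, 0.027424)
  m=-1: Y*=(0.239559, -0.367725)  Y=(0.077595, 0.061891)  product (0.041348, -0.013707)
  m=+0: Y*=(0.537301, -0.000000)  Y=(0.301478, 0.000000)  product (0.161984, 0.000000)
  m=+1: Y*=(-0.239559, -0.367725)  Y=(-0.077595, 0.061891)  product (0.041348, 0.013707)
  m=+2: Y*=(-0.057772, 0.130773)  Y=(-0.071400, 0.313075)  product (-0.036817, -0.027424)
  m=+3: Y*=(0.026034, -0.004239)  Y=(-0.038258, -0.079392)  product (-0.001333, -0.001905)
  m=+4: Y*=(-0.001832, -0.002011)  Y=(-0.394771, -0.189943)  product (0.000341, 0.001142)
Accumulated sum (0.169063, 0.000000); after 4π/(2l+1) scaling, (0.236057, 0.000000) ⇒ P_4 = 0.236057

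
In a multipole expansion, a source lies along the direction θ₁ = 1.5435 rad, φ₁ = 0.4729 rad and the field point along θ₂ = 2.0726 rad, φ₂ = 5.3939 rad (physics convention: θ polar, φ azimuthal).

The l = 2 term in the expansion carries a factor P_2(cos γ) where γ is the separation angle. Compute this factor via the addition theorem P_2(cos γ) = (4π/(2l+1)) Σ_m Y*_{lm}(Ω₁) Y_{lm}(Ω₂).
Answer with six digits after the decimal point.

-0.457476

Summing Y*_{l m}(θ₁,φ₁)·Y_{l m}(θ₂,φ₂) over m ∈ [−2, 2]; prefactor 4π/(2·2+1) = 2.513274:
  [-2]  conj(Y_{2,-2})(Ω₁) = (0.225838, 0.313022) ; Y_{2,-2}(Ω₂) = (-0.061246, 0.290517) ; Δ = (-0.104770, 0.046439)
  [-1]  conj(Y_{2,-1})(Ω₁) = (0.018764, 0.009600) ; Y_{2,-1}(Ω₂) = (-0.205237, -0.253015) ; Δ = (-0.001422, -0.006718)
  [+0]  conj(Y_{2,0})(Ω₁) = (-0.314687, -0.000000) ; Y_{2,0}(Ω₂) = (-0.096477, 0.000000) ; Δ = (0.030360, 0.000000)
  [+1]  conj(Y_{2,1})(Ω₁) = (-0.018764, 0.009600) ; Y_{2,1}(Ω₂) = (0.205237, -0.253015) ; Δ = (-0.001422, 0.006718)
  [+2]  conj(Y_{2,2})(Ω₁) = (0.225838, -0.313022) ; Y_{2,2}(Ω₂) = (-0.061246, -0.290517) ; Δ = (-0.104770, -0.046439)
Σ over m = (-0.182024, 0.000000); ×(4π/5) → (-0.457476, 0.000000). Real part: -0.457476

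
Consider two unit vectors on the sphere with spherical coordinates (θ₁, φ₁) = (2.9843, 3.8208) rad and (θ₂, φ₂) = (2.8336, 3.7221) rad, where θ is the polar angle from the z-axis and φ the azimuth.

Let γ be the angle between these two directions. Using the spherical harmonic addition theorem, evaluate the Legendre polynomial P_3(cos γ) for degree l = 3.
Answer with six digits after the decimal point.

0.931610

Term-by-term m-sum for l=3 (normalisation 4π/7 = 1.795196):
  m=-3: +0.000722-0.001432i × +0.001975+0.011454i = +0.000018+0.000005i  (running Σ = +0.000018+0.000005i)
  m=-2: -0.005221-0.024211i × -0.035657+0.082089i = +0.002174+0.000435i  (running Σ = +0.002191+0.000440i)
  m=-1: -0.152725-0.123303i × -0.290045+0.190239i = +0.067754+0.006709i  (running Σ = +0.069946+0.007149i)
  m=0: -0.691920-0.000000i × -0.547831+0.000000i = +0.379055+0.000000i  (running Σ = +0.449001+0.007149i)
  m=1: +0.152725-0.123303i × +0.290045+0.190239i = +0.067754-0.006709i  (running Σ = +0.516755+0.000440i)
  m=2: -0.005221+0.024211i × -0.035657-0.082089i = +0.002174-0.000435i  (running Σ = +0.518928+0.000005i)
  m=3: -0.000722-0.001432i × -0.001975+0.011454i = +0.000018-0.000005i  (running Σ = +0.518946-0.000000i)
Accumulated sum +0.518946-0.000000i; after 4π/(2l+1) scaling, +0.931610-0.000000i ⇒ P_3 = 0.931610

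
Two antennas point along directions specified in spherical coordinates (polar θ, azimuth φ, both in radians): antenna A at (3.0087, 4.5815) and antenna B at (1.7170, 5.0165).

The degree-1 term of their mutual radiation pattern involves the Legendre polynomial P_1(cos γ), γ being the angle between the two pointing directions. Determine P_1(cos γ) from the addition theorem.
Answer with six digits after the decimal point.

Addition theorem: P_1(cos γ) = (4π/3) Σ_m Y*_{lm}(Ω₁) Y_{lm}(Ω₂), m = −1…1:
  term(m=-1) = (0.014190, -0.006594)   from Y*(Ω₁)=(-0.005975, -0.045387), Y(Ω₂)=(0.102353, 0.326124)
  term(m=+0) = (0.034473, 0.000000)   from Y*(Ω₁)=(-0.484294, -0.000000), Y(Ω₂)=(-0.071181, 0.000000)
  term(m=+1) = (0.014190, 0.006594)   from Y*(Ω₁)=(0.005975, -0.045387), Y(Ω₂)=(-0.102353, 0.326124)
Σ over m = (0.062853, 0.000000); ×(4π/3) → (0.263279, 0.000000). Real part: 0.263279

0.263279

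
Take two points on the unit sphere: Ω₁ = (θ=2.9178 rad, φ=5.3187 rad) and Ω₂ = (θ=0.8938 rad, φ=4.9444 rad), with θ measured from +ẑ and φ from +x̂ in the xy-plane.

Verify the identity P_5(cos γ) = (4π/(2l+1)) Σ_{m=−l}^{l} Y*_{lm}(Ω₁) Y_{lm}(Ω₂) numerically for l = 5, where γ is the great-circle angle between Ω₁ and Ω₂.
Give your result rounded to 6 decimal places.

-0.192042

Summing Y*_{l m}(θ₁,φ₁)·Y_{l m}(θ₂,φ₂) over m ∈ [−5, 5]; prefactor 4π/(2·5+1) = 1.142397:
  [-5]  conj(Y_{5,-5})(Ω₁) = +0.000027+0.000248i ; Y_{5,-5}(Ω₂) = +0.122431+0.053320i ; Δ = -0.000010+0.000032i
  [-4]  conj(Y_{5,-4})(Ω₁) = +0.002618-0.002280i ; Y_{5,-4}(Ω₂) = +0.203432-0.271666i ; Δ = -0.000087-0.001175i
  [-3]  conj(Y_{5,-3})(Ω₁) = -0.027700-0.007018i ; Y_{5,-3}(Ω₂) = -0.265967-0.318321i ; Δ = +0.005133+0.010684i
  [-2]  conj(Y_{5,-2})(Ω₁) = +0.052849+0.141187i ; Y_{5,-2}(Ω₂) = -0.102293+0.051195i ; Δ = -0.012634-0.011737i
  [-1]  conj(Y_{5,-1})(Ω₁) = +0.270238-0.389706i ; Y_{5,-1}(Ω₂) = -0.072324-0.306115i ; Δ = -0.138840-0.054539i
  [+0]  conj(Y_{5,0})(Ω₁) = -0.615176-0.000000i ; Y_{5,0}(Ω₂) = -0.202819+0.000000i ; Δ = +0.124770+0.000000i
  [+1]  conj(Y_{5,1})(Ω₁) = -0.270238-0.389706i ; Y_{5,1}(Ω₂) = +0.072324-0.306115i ; Δ = -0.138840+0.054539i
  [+2]  conj(Y_{5,2})(Ω₁) = +0.052849-0.141187i ; Y_{5,2}(Ω₂) = -0.102293-0.051195i ; Δ = -0.012634+0.011737i
  [+3]  conj(Y_{5,3})(Ω₁) = +0.027700-0.007018i ; Y_{5,3}(Ω₂) = +0.265967-0.318321i ; Δ = +0.005133-0.010684i
  [+4]  conj(Y_{5,4})(Ω₁) = +0.002618+0.002280i ; Y_{5,4}(Ω₂) = +0.203432+0.271666i ; Δ = -0.000087+0.001175i
  [+5]  conj(Y_{5,5})(Ω₁) = -0.000027+0.000248i ; Y_{5,5}(Ω₂) = -0.122431+0.053320i ; Δ = -0.000010-0.000032i
Σ over m = -0.168104+0.000000i; ×(4π/11) → -0.192042+0.000000i. Real part: -0.192042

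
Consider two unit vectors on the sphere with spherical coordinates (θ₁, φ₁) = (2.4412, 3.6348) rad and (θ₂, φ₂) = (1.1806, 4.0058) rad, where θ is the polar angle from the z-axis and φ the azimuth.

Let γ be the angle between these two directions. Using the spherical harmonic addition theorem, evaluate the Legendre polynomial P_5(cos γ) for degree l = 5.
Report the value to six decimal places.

0.344262

Addition theorem: P_5(cos γ) = (4π/11) Σ_m Y*_{lm}(Ω₁) Y_{lm}(Ω₂), m = −5…5:
  m=-5: Y*=+0.040282-0.032280i  Y=+0.119781-0.290281i  product -0.004545-0.015560i
  m=-4: Y*=+0.075772-0.178207i  Y=-0.388291+0.126626i  product -0.006856+0.078791i
  m=-3: Y*=-0.035936-0.393054i  Y=+0.070530+0.043143i  product +0.014423-0.029273i
  m=-2: Y*=-0.223846-0.338418i  Y=+0.048982+0.308184i  product +0.093331-0.085562i
  m=-1: Y*=+0.001370+0.000736i  Y=+0.112685-0.132009i  product +0.000252-0.000098i
  m=+0: Y*=+0.392666-0.000000i  Y=+0.275406+0.000000i  product +0.108143+0.000000i
  m=+1: Y*=-0.001370+0.000736i  Y=-0.112685-0.132009i  product +0.000252+0.000098i
  m=+2: Y*=-0.223846+0.338418i  Y=+0.048982-0.308184i  product +0.093331+0.085562i
  m=+3: Y*=+0.035936-0.393054i  Y=-0.070530+0.043143i  product +0.014423+0.029273i
  m=+4: Y*=+0.075772+0.178207i  Y=-0.388291-0.126626i  product -0.006856-0.078791i
  m=+5: Y*=-0.040282-0.032280i  Y=-0.119781-0.290281i  product -0.004545+0.015560i
Σ over m = +0.301351-0.000000i; ×(4π/11) → +0.344262-0.000000i. Real part: 0.344262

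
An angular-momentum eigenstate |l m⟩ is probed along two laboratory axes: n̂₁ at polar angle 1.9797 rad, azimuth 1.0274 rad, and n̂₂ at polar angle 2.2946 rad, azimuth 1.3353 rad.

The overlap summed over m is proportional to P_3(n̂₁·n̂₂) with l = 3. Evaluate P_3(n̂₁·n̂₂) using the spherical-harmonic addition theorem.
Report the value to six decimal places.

0.559438

Summing Y*_{l m}(θ₁,φ₁)·Y_{l m}(θ₂,φ₂) over m ∈ [−3, 3]; prefactor 4π/(2·3+1) = 1.795196:
  [-3]  conj(Y_{3,-3})(Ω₁) = -0.32174 + 0.01913j ; Y_{3,-3}(Ω₂) = -0.11394 + 0.13351j ; Δ = 0.03410 - 0.04513j
  [-2]  conj(Y_{3,-2})(Ω₁) = 0.15919 - 0.30281j ; Y_{3,-2}(Ω₂) = 0.33861 + 0.17242j ; Δ = 0.10612 - 0.07509j
  [-1]  conj(Y_{3,-1})(Ω₁) = -0.03213 - 0.05319j ; Y_{3,-1}(Ω₂) = 0.06740 - 0.28087j ; Δ = -0.01711 + 0.00544j
  [+0]  conj(Y_{3,0})(Ω₁) = 0.32785 + 0.00000j ; Y_{3,0}(Ω₂) = 0.19948 + 0.00000j ; Δ = 0.06540 + 0.00000j
  [+1]  conj(Y_{3,1})(Ω₁) = 0.03213 - 0.05319j ; Y_{3,1}(Ω₂) = -0.06740 - 0.28087j ; Δ = -0.01711 - 0.00544j
  [+2]  conj(Y_{3,2})(Ω₁) = 0.15919 + 0.30281j ; Y_{3,2}(Ω₂) = 0.33861 - 0.17242j ; Δ = 0.10612 + 0.07509j
  [+3]  conj(Y_{3,3})(Ω₁) = 0.32174 + 0.01913j ; Y_{3,3}(Ω₂) = 0.11394 + 0.13351j ; Δ = 0.03410 + 0.04513j
Accumulated sum 0.31163 - 0.00000j; after 4π/(2l+1) scaling, 0.55944 - 0.00000j ⇒ P_3 = 0.559438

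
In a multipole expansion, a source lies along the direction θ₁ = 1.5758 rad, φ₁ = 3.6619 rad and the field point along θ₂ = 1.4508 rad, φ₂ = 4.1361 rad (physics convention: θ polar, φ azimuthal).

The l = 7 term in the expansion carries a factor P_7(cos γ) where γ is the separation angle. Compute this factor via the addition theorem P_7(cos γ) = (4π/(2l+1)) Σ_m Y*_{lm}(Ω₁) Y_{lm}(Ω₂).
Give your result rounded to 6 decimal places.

Addition theorem: P_7(cos γ) = (4π/15) Σ_m Y*_{lm}(Ω₁) Y_{lm}(Ω₂), m = −7…7:
  m=-7: Y*=0.43865 + 0.23996j  Y=-0.37015 + 0.29833j  product -0.23395 + 0.04204j
  m=-6: Y*=0.00936 - 0.00018j  Y=0.20385 + 0.06668j  product 0.00192 + 0.00059j
  m=-5: Y*=-0.31459 + 0.18860j  Y=0.07408 + 0.27830j  product -0.07579 - 0.07358j
  m=-4: Y*=-0.00538 + 0.00961j  Y=0.16093 - 0.17825j  product 0.00085 + 0.00251j
  m=-3: Y*=-0.00328 - 0.33169j  Y=0.22276 + 0.03551j  product 0.01105 - 0.07400j
  m=-2: Y*=-0.00594 - 0.01013j  Y=-0.10087 - 0.22695j  product -0.00170 + 0.00237j
  m=-1: Y*=0.27692 + 0.15866j  Y=0.10940 - 0.16834j  product 0.05700 - 0.02926j
  m=+0: Y*=0.01196 + 0.00000j  Y=-0.25035 + 0.00000j  product -0.00299 + 0.00000j
  m=+1: Y*=-0.27692 + 0.15866j  Y=-0.10940 - 0.16834j  product 0.05700 + 0.02926j
  m=+2: Y*=-0.00594 + 0.01013j  Y=-0.10087 + 0.22695j  product -0.00170 - 0.00237j
  m=+3: Y*=0.00328 - 0.33169j  Y=-0.22276 + 0.03551j  product 0.01105 + 0.07400j
  m=+4: Y*=-0.00538 - 0.00961j  Y=0.16093 + 0.17825j  product 0.00085 - 0.00251j
  m=+5: Y*=0.31459 + 0.18860j  Y=-0.07408 + 0.27830j  product -0.07579 + 0.07358j
  m=+6: Y*=0.00936 + 0.00018j  Y=0.20385 - 0.06668j  product 0.00192 - 0.00059j
  m=+7: Y*=-0.43865 + 0.23996j  Y=0.37015 + 0.29833j  product -0.23395 - 0.04204j
Σ over m = -0.48424 - 0.00000j; ×(4π/15) → -0.40568 - 0.00000j. Real part: -0.405679

-0.405679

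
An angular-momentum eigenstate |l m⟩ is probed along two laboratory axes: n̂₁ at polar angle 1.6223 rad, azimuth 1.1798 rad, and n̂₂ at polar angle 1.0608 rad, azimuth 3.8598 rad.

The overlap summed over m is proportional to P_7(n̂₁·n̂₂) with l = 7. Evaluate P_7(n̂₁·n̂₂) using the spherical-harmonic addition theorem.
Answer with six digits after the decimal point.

Summing Y*_{l m}(θ₁,φ₁)·Y_{l m}(θ₂,φ₂) over m ∈ [−7, 7]; prefactor 4π/(2·7+1) = 0.837758:
  m=-7: (-0.195030, 0.455413) × (-0.059760, -0.183358) = (0.095158, 0.008545)  (running Σ = (0.095158, 0.008545))
  m=-6: (-0.066874, -0.068255) × (-0.158345, 0.371261) = (0.035930, -0.014020)  (running Σ = (0.131088, -0.005475))
  m=-5: (-0.326289, 0.131910) × (0.351090, -0.169355) = (-0.092217, 0.101571)  (running Σ = (0.038871, 0.096096))
  m=-4: (0.000759, -0.111442) × (-0.019654, -0.005413) = (-0.000618, 0.002186)  (running Σ = (0.038253, 0.098282))
  m=-3: (-0.287099, -0.120642) × (-0.186774, -0.282712) = (0.019516, 0.103699)  (running Σ = (0.057768, 0.201981))
  m=-2: (0.083840, -0.083271) × (-0.024109, 0.178322) = (0.012828, 0.016958)  (running Σ = (0.070596, 0.218939))
  m=-1: (-0.112940, -0.273980) × (-0.204253, 0.178497) = (0.071973, 0.035802)  (running Σ = (0.142569, 0.254741))
  m=0: (0.120119, -0.000000) × (0.217253, 0.000000) = (0.026096, 0.000000)  (running Σ = (0.168665, 0.254741))
  m=1: (0.112940, -0.273980) × (0.204253, 0.178497) = (0.071973, -0.035802)  (running Σ = (0.240638, 0.218939))
  m=2: (0.083840, 0.083271) × (-0.024109, -0.178322) = (0.012828, -0.016958)  (running Σ = (0.253466, 0.201981))
  m=3: (0.287099, -0.120642) × (0.186774, -0.282712) = (0.019516, -0.103699)  (running Σ = (0.272982, 0.098282))
  m=4: (0.000759, 0.111442) × (-0.019654, 0.005413) = (-0.000618, -0.002186)  (running Σ = (0.272364, 0.096096))
  m=5: (0.326289, 0.131910) × (-0.351090, -0.169355) = (-0.092217, -0.101571)  (running Σ = (0.180146, -0.005475))
  m=6: (-0.066874, 0.068255) × (-0.158345, -0.371261) = (0.035930, 0.014020)  (running Σ = (0.216076, 0.008545))
  m=7: (0.195030, 0.455413) × (0.059760, -0.183358) = (0.095158, -0.008545)  (running Σ = (0.311234, -0.000000))
Accumulated sum (0.311234, -0.000000); after 4π/(2l+1) scaling, (0.260739, -0.000000) ⇒ P_7 = 0.260739

0.260739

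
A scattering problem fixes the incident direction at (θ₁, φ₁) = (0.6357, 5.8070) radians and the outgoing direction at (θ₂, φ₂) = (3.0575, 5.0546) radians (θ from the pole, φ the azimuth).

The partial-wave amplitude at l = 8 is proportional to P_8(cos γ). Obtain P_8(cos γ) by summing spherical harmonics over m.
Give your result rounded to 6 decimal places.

Term-by-term m-sum for l=8 (normalisation 4π/17 = 0.739198):
  m=-8: -0.00625 + 0.00493j × -0.00000 - 0.00000j = 0.00000 - 0.00000j  (running Σ = 0.00000 - 0.00000j)
  m=-7: -0.04236 + 0.00822j × 0.00000 - 0.00000j = -0.00000 + 0.00000j  (running Σ = -0.00000 + 0.00000j)
  m=-6: -0.13790 - 0.04032j × 0.00000 + 0.00000j = -0.00000 - 0.00000j  (running Σ = -0.00000 - 0.00000j)
  m=-5: -0.23474 - 0.22341j × -0.00004 + 0.00001j = 0.00001 + 0.00001j  (running Σ = 0.00001 + 0.00001j)
  m=-4: -0.15730 - 0.45339j × 0.00013 - 0.00065j = -0.00031 + 0.00004j  (running Σ = -0.00030 + 0.00005j)
  m=-3: 0.05246 - 0.36629j × 0.00690 + 0.00417j = 0.00189 - 0.00231j  (running Σ = 0.00159 - 0.00226j)
  m=-2: -0.05056 + 0.07106j × -0.05425 + 0.04427j = -0.00040 - 0.00609j  (running Σ = 0.00118 - 0.00835j)
  m=-1: -0.36955 + 0.19060j × -0.13065 - 0.36676j = 0.11819 + 0.11063j  (running Σ = 0.11937 + 0.10228j)
  m=0: -0.04683 + 0.00000j × 1.01966 + 0.00000j = -0.04775 + 0.00000j  (running Σ = 0.07162 + 0.10228j)
  m=1: 0.36955 + 0.19060j × 0.13065 - 0.36676j = 0.11819 - 0.11063j  (running Σ = 0.18981 - 0.00835j)
  m=2: -0.05056 - 0.07106j × -0.05425 - 0.04427j = -0.00040 + 0.00609j  (running Σ = 0.18940 - 0.00226j)
  m=3: -0.05246 - 0.36629j × -0.00690 + 0.00417j = 0.00189 + 0.00231j  (running Σ = 0.19129 + 0.00005j)
  m=4: -0.15730 + 0.45339j × 0.00013 + 0.00065j = -0.00031 - 0.00004j  (running Σ = 0.19098 + 0.00001j)
  m=5: 0.23474 - 0.22341j × 0.00004 + 0.00001j = 0.00001 - 0.00001j  (running Σ = 0.19099 - 0.00000j)
  m=6: -0.13790 + 0.04032j × 0.00000 - 0.00000j = -0.00000 + 0.00000j  (running Σ = 0.19099 + 0.00000j)
  m=7: 0.04236 + 0.00822j × -0.00000 - 0.00000j = -0.00000 - 0.00000j  (running Σ = 0.19099 - 0.00000j)
  m=8: -0.00625 - 0.00493j × -0.00000 + 0.00000j = 0.00000 + 0.00000j  (running Σ = 0.19099 + 0.00000j)
Total Σ_m = 0.19099 + 0.00000j. Multiply by 0.739198: 0.14118 + 0.00000j. P_8(cos γ) = 0.141179

0.141179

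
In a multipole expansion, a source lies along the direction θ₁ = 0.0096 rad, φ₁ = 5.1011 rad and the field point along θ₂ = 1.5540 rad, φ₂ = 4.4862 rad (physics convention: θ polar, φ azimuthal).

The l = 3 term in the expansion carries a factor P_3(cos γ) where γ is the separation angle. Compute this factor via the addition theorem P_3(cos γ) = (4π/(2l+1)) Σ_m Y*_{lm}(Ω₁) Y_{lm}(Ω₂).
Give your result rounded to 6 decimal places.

Expand P_3 via completeness: Σ_{m} conj(Y_{3,m}) at Ω₁ times Y_{3,m} at Ω₂ —
  m=-3: (-0.000000, 0.000000) × (0.261771, -0.324660) = (-0.000000, 0.000000)  (running Σ = (-0.000000, 0.000000))
  m=-2: (-0.000067, -0.000066) × (-0.015434, -0.007501) = (0.000001, 0.000002)  (running Σ = (0.000000, 0.000002))
  m=-1: (0.004703, -0.011483) × (0.072366, -0.314460) = (-0.003271, -0.002310)  (running Σ = (-0.003270, -0.002308))
  m=0: (0.746146, -0.000000) × (-0.018794, 0.000000) = (-0.014023, 0.000000)  (running Σ = (-0.017293, -0.002308))
  m=1: (-0.004703, -0.011483) × (-0.072366, -0.314460) = (-0.003271, 0.002310)  (running Σ = (-0.020564, 0.000002))
  m=2: (-0.000067, 0.000066) × (-0.015434, 0.007501) = (0.000001, -0.000002)  (running Σ = (-0.020563, 0.000000))
  m=3: (0.000000, 0.000000) × (-0.261771, -0.324660) = (-0.000000, -0.000000)  (running Σ = (-0.020563, 0.000000))
Total Σ_m = (-0.020563, 0.000000). Multiply by 1.795196: (-0.036915, 0.000000). P_3(cos γ) = -0.036915

-0.036915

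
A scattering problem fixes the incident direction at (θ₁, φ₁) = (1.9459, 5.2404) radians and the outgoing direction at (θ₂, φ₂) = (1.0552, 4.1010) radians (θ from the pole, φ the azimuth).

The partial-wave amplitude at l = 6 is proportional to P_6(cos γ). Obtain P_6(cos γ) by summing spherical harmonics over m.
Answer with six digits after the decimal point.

Addition theorem: P_6(cos γ) = (4π/13) Σ_m Y*_{lm}(Ω₁) Y_{lm}(Ω₂), m = −6…6:
  term(m=-6) = (0.055875, 0.034505)   from Y*(Ω₁)=(0.313389, 0.008298), Y(Ω₂)=(0.181082, 0.105308)
  term(m=-5) = (-0.146494, 0.097278)   from Y*(Ω₁)=(-0.205582, -0.374943), Y(Ω₂)=(-0.034769, -0.409773)
  term(m=-4) = (-0.006723, -0.043083)   from Y*(Ω₁)=(-0.065651, 0.109214), Y(Ω₂)=(-0.262591, 0.219404)
  term(m=-3) = (0.019419, 0.005513)   from Y*(Ω₁)=(-0.292870, -0.003877), Y(Ω₂)=(-0.066544, -0.017942)
  term(m=-2) = (-0.052942, 0.061844)   from Y*(Ω₁)=(0.114051, 0.201630), Y(Ω₂)=(0.119851, 0.330364)
  term(m=-1) = (0.005577, 0.012116)   from Y*(Ω₁)=(-0.110929, 0.190192), Y(Ω₂)=(0.034774, -0.049607)
  term(m=+0) = (0.084030, 0.000000)   from Y*(Ω₁)=(0.252823, -0.000000), Y(Ω₂)=(0.332367, 0.000000)
  term(m=+1) = (0.005577, -0.012116)   from Y*(Ω₁)=(0.110929, 0.190192), Y(Ω₂)=(-0.034774, -0.049607)
  term(m=+2) = (-0.052942, -0.061844)   from Y*(Ω₁)=(0.114051, -0.201630), Y(Ω₂)=(0.119851, -0.330364)
  term(m=+3) = (0.019419, -0.005513)   from Y*(Ω₁)=(0.292870, -0.003877), Y(Ω₂)=(0.066544, -0.017942)
  term(m=+4) = (-0.006723, 0.043083)   from Y*(Ω₁)=(-0.065651, -0.109214), Y(Ω₂)=(-0.262591, -0.219404)
  term(m=+5) = (-0.146494, -0.097278)   from Y*(Ω₁)=(0.205582, -0.374943), Y(Ω₂)=(0.034769, -0.409773)
  term(m=+6) = (0.055875, -0.034505)   from Y*(Ω₁)=(0.313389, -0.008298), Y(Ω₂)=(0.181082, -0.105308)
Σ over m = (-0.166544, 0.000000); ×(4π/13) → (-0.160988, 0.000000). Real part: -0.160988

-0.160988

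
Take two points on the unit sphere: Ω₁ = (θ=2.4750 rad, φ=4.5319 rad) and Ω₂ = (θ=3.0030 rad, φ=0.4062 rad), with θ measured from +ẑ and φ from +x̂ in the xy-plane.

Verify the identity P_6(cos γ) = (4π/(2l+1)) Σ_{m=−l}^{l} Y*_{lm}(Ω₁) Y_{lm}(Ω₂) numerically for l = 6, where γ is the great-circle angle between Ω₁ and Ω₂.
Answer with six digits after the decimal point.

-0.224784

Expand P_6 via completeness: Σ_{m} conj(Y_{6,m}) at Ω₁ times Y_{6,m} at Ω₂ —
  term(m=-6) = 0.00000 - 0.00000j   from Y*(Ω₁)=-0.01265 + 0.02384j, Y(Ω₂)=-0.00000 - 0.00000j
  term(m=-5) = -0.00000 + 0.00001j   from Y*(Ω₁)=0.09329 + 0.07366j, Y(Ω₂)=0.00004 + 0.00007j
  term(m=-4) = -0.00027 - 0.00027j   from Y*(Ω₁)=0.22678 - 0.19969j, Y(Ω₂)=-0.00007 - 0.00127j
  term(m=-3) = 0.00598 - 0.00114j   from Y*(Ω₁)=-0.23668 - 0.39352j, Y(Ω₂)=-0.00457 + 0.01244j
  term(m=-2) = -0.01118 + 0.02664j   from Y*(Ω₁)=-0.28802 + 0.10873j, Y(Ω₂)=0.06454 - 0.06812j
  term(m=-1) = 0.04301 + 0.06470j   from Y*(Ω₁)=-0.03378 - 0.18510j, Y(Ω₂)=-0.37930 + 0.16314j
  term(m=+0) = -0.30761 + 0.00000j   from Y*(Ω₁)=-0.37425 + 0.00000j, Y(Ω₂)=0.82193 + 0.00000j
  term(m=+1) = 0.04301 - 0.06470j   from Y*(Ω₁)=0.03378 - 0.18510j, Y(Ω₂)=0.37930 + 0.16314j
  term(m=+2) = -0.01118 - 0.02664j   from Y*(Ω₁)=-0.28802 - 0.10873j, Y(Ω₂)=0.06454 + 0.06812j
  term(m=+3) = 0.00598 + 0.00114j   from Y*(Ω₁)=0.23668 - 0.39352j, Y(Ω₂)=0.00457 + 0.01244j
  term(m=+4) = -0.00027 + 0.00027j   from Y*(Ω₁)=0.22678 + 0.19969j, Y(Ω₂)=-0.00007 + 0.00127j
  term(m=+5) = -0.00000 - 0.00001j   from Y*(Ω₁)=-0.09329 + 0.07366j, Y(Ω₂)=-0.00004 + 0.00007j
  term(m=+6) = 0.00000 + 0.00000j   from Y*(Ω₁)=-0.01265 - 0.02384j, Y(Ω₂)=-0.00000 + 0.00000j
Total Σ_m = -0.23254 - 0.00000j. Multiply by 0.966644: -0.22478 - 0.00000j. P_6(cos γ) = -0.224784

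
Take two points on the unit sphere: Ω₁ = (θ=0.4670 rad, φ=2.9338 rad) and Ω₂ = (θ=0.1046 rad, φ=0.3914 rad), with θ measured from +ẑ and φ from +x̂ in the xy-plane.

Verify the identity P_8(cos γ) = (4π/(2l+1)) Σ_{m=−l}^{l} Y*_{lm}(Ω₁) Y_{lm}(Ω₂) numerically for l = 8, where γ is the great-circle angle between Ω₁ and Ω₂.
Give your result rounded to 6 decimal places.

Addition theorem: P_8(cos γ) = (4π/17) Σ_m Y*_{lm}(Ω₁) Y_{lm}(Ω₂), m = −8…8:
  term(m=-8) = +0.000000+0.000000i   from Y*(Ω₁)=-0.000080-0.000866i, Y(Ω₂)=-0.000000-0.000000i
  term(m=-7) = +0.000000-0.000000i   from Y*(Ω₁)=-0.000800+0.006855i, Y(Ω₂)=-0.000000-0.000000i
  term(m=-6) = -0.000000+0.000000i   from Y*(Ω₁)=+0.010938-0.032564i, Y(Ω₂)=-0.000005-0.000005i
  term(m=-5) = +0.000014+0.000002i   from Y*(Ω₁)=-0.061018+0.103704i, Y(Ω₂)=-0.000045-0.000110i
  term(m=-4) = -0.000345-0.000318i   from Y*(Ω₁)=+0.202248-0.221666i, Y(Ω₂)=+0.000008-0.001563i
  term(m=-3) = +0.001725+0.007476i   from Y*(Ω₁)=-0.408099+0.293432i, Y(Ω₂)=+0.005896-0.014079i
  term(m=-2) = +0.017345-0.044401i   from Y*(Ω₁)=+0.411847-0.181743i, Y(Ω₂)=+0.075071-0.074681i
  term(m=-1) = +0.023626-0.016136i   from Y*(Ω₁)=+0.059894-0.012628i, Y(Ω₂)=+0.432057-0.178307i
  term(m=+0) = -0.446487-0.000000i   from Y*(Ω₁)=-0.472483-0.000000i, Y(Ω₂)=+0.944980+0.000000i
  term(m=+1) = +0.023626+0.016136i   from Y*(Ω₁)=-0.059894-0.012628i, Y(Ω₂)=-0.432057-0.178307i
  term(m=+2) = +0.017345+0.044401i   from Y*(Ω₁)=+0.411847+0.181743i, Y(Ω₂)=+0.075071+0.074681i
  term(m=+3) = +0.001725-0.007476i   from Y*(Ω₁)=+0.408099+0.293432i, Y(Ω₂)=-0.005896-0.014079i
  term(m=+4) = -0.000345+0.000318i   from Y*(Ω₁)=+0.202248+0.221666i, Y(Ω₂)=+0.000008+0.001563i
  term(m=+5) = +0.000014-0.000002i   from Y*(Ω₁)=+0.061018+0.103704i, Y(Ω₂)=+0.000045-0.000110i
  term(m=+6) = -0.000000-0.000000i   from Y*(Ω₁)=+0.010938+0.032564i, Y(Ω₂)=-0.000005+0.000005i
  term(m=+7) = +0.000000+0.000000i   from Y*(Ω₁)=+0.000800+0.006855i, Y(Ω₂)=+0.000000-0.000000i
  term(m=+8) = +0.000000-0.000000i   from Y*(Ω₁)=-0.000080+0.000866i, Y(Ω₂)=-0.000000+0.000000i
Σ over m = -0.361757-0.000000i; ×(4π/17) → -0.267410-0.000000i. Real part: -0.267410

-0.267410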